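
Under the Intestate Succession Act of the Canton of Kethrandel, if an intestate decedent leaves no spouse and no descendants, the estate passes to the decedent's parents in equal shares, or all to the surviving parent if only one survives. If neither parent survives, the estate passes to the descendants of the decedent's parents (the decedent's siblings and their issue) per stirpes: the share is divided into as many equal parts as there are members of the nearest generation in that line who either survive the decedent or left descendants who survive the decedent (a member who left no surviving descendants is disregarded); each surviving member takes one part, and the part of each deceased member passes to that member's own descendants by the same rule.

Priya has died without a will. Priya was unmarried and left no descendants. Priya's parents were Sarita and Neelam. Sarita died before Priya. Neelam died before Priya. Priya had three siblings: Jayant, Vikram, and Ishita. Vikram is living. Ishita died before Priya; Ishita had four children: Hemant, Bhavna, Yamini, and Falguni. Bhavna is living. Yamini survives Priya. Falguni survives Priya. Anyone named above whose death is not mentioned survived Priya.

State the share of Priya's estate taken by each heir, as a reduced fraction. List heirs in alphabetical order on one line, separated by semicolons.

Neither parent survives and there are no descendants, so the estate passes to Priya's siblings and their issue per stirpes.
The estate is divided into 3 equal shares of 1/3 among Jayant, Vikram, Ishita.
Jayant is living and takes 1/3.
Vikram is living and takes 1/3.
Ishita predeceased; the 1/3 allotted to Ishita's branch passes to Ishita's issue by representation.
The 1/3 is divided into 4 equal shares of 1/12 among Hemant, Bhavna, Yamini, Falguni.
Hemant is living and takes 1/12.
Bhavna is living and takes 1/12.
Yamini is living and takes 1/12.
Falguni is living and takes 1/12.

Bhavna 1/12; Falguni 1/12; Hemant 1/12; Jayant 1/3; Vikram 1/3; Yamini 1/12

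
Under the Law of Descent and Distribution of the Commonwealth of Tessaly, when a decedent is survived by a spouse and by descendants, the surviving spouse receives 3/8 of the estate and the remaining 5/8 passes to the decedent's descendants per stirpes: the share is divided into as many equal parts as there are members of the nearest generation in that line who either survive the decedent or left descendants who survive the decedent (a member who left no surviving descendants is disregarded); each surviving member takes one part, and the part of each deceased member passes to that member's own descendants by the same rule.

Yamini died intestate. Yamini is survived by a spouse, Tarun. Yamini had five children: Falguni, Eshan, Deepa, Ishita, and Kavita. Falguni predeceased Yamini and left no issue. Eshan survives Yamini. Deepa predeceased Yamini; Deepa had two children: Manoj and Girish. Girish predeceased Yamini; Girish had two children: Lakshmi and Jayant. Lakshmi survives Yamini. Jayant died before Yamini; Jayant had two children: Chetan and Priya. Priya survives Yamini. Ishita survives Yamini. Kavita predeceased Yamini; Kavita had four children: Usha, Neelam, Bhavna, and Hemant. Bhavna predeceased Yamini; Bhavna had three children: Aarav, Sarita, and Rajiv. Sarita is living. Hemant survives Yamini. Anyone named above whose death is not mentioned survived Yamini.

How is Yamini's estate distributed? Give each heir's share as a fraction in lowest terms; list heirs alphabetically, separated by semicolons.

Aarav 5/384; Chetan 5/256; Eshan 5/32; Hemant 5/128; Ishita 5/32; Lakshmi 5/128; Manoj 5/64; Neelam 5/128; Priya 5/256; Rajiv 5/384; Sarita 5/384; Tarun 3/8; Usha 5/128

Tarun, as surviving spouse, takes 3/8.
The remaining 5/8 passes to Yamini's descendants per stirpes.
Falguni left no surviving issue, so that branch lapses and is disregarded.
The 5/8 is divided into 4 equal shares of 5/32 among Eshan, Deepa, Ishita, Kavita.
Eshan is living and takes 5/32.
Deepa predeceased; the 5/32 allotted to Deepa's branch passes to Deepa's issue by representation.
The 5/32 is divided into 2 equal shares of 5/64 among Manoj, Girish.
Manoj is living and takes 5/64.
Girish predeceased; the 5/64 allotted to Girish's branch passes to Girish's issue by representation.
The 5/64 is divided into 2 equal shares of 5/128 among Lakshmi, Jayant.
Lakshmi is living and takes 5/128.
Jayant predeceased; the 5/128 allotted to Jayant's branch passes to Jayant's issue by representation.
The 5/128 is divided into 2 equal shares of 5/256 among Chetan, Priya.
Chetan is living and takes 5/256.
Priya is living and takes 5/256.
Ishita is living and takes 5/32.
Kavita predeceased; the 5/32 allotted to Kavita's branch passes to Kavita's issue by representation.
The 5/32 is divided into 4 equal shares of 5/128 among Usha, Neelam, Bhavna, Hemant.
Usha is living and takes 5/128.
Neelam is living and takes 5/128.
Bhavna predeceased; the 5/128 allotted to Bhavna's branch passes to Bhavna's issue by representation.
The 5/128 is divided into 3 equal shares of 5/384 among Aarav, Sarita, Rajiv.
Aarav is living and takes 5/384.
Sarita is living and takes 5/384.
Rajiv is living and takes 5/384.
Hemant is living and takes 5/128.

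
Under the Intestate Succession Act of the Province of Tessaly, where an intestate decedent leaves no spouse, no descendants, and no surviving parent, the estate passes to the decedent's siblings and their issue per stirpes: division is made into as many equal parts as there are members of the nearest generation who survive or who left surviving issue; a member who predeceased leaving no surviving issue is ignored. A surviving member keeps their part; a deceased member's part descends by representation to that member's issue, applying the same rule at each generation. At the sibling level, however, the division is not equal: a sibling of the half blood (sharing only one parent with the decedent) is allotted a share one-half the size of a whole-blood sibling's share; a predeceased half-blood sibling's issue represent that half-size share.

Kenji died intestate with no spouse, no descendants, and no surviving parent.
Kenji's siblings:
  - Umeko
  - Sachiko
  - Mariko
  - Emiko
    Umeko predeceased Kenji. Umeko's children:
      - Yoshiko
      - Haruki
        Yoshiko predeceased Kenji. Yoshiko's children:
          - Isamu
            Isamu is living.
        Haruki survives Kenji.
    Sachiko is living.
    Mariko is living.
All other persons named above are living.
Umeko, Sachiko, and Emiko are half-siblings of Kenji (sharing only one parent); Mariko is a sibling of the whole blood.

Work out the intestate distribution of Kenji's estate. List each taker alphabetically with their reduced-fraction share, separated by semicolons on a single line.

No spouse, descendants, or parent survives, so the estate passes to Kenji's siblings per stirpes.
Half-blood siblings count for one-half the weight of whole-blood siblings at the initial division.
Dividing 1 in proportion to weights (total weight 5/2): Umeko (weight 1/2) → 1/5; Sachiko (weight 1/2) → 1/5; Mariko (weight 1) → 2/5; Emiko (weight 1/2) → 1/5.
Umeko predeceased; the 1/5 allotted to Umeko's branch passes to Umeko's issue by representation.
The 1/5 is divided into 2 equal shares of 1/10 among Yoshiko, Haruki.
Yoshiko predeceased; the 1/10 allotted to Yoshiko's branch passes to Yoshiko's issue by representation.
Isamu is the sole taker at this level and receives the full 1/10.
Haruki is living and takes 1/10.
Sachiko is living and takes 1/5.
Mariko is living and takes 2/5.
Emiko is living and takes 1/5.

Emiko 1/5; Haruki 1/10; Isamu 1/10; Mariko 2/5; Sachiko 1/5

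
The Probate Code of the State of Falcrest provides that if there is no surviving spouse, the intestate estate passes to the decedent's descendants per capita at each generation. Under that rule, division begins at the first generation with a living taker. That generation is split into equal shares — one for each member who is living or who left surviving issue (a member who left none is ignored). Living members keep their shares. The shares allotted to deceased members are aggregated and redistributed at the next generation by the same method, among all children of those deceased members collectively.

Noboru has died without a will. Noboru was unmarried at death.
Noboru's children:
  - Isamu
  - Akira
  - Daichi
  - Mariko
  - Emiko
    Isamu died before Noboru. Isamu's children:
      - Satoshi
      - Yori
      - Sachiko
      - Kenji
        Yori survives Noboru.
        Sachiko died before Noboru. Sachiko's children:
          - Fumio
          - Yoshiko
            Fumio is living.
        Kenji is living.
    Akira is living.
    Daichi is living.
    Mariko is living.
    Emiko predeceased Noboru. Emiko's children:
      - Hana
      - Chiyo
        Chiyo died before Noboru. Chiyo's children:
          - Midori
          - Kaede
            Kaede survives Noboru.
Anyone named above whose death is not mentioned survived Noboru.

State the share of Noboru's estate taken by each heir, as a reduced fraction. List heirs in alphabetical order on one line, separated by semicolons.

Akira 1/5; Daichi 1/5; Fumio 1/30; Hana 1/15; Kaede 1/30; Kenji 1/15; Mariko 1/5; Midori 1/30; Satoshi 1/15; Yori 1/15; Yoshiko 1/30

There is no surviving spouse, so the entire estate passes to Noboru's descendants per capita at each generation.
At generation 1 (Isamu, Akira, Daichi, Mariko, Emiko) there are 5 shares of (1)/5 = 1/5 each.
Living: Akira, Daichi, and Mariko — each takes 1/5.
Deceased: Isamu and Emiko. Their combined 2/5 is pooled and carried to generation 2.
At generation 2 (Satoshi, Yori, Sachiko, Kenji, Hana, Chiyo) there are 6 shares of (2/5)/6 = 1/15 each.
Living: Satoshi, Yori, Kenji, and Hana — each takes 1/15.
Deceased: Sachiko and Chiyo. Their combined 2/15 is pooled and carried to generation 3.
At generation 3 (Fumio, Yoshiko, Midori, Kaede) there are 4 shares of (2/15)/4 = 1/30 each.
Living: Fumio, Yoshiko, Midori, and Kaede — each takes 1/30.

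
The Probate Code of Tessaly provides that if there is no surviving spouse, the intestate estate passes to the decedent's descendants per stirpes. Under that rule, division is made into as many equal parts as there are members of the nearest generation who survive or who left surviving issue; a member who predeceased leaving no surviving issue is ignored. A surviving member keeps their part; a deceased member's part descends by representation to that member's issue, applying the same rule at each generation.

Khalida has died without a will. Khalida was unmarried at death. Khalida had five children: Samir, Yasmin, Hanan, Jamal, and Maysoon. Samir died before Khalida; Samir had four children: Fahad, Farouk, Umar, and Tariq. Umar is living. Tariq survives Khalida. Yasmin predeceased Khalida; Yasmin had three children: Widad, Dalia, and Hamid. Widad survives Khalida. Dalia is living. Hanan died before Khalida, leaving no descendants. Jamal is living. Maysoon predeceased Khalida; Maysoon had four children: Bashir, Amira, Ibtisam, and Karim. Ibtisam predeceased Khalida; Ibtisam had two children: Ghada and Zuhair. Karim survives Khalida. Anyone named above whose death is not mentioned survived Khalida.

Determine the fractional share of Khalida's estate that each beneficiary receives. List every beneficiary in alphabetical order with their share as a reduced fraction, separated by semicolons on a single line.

There is no surviving spouse, so the entire estate passes to Khalida's descendants per stirpes.
Hanan left no surviving issue, so that branch lapses and is disregarded.
The estate is divided into 4 equal shares of 1/4 among Samir, Yasmin, Jamal, Maysoon.
Samir predeceased; the 1/4 allotted to Samir's branch passes to Samir's issue by representation.
The 1/4 is divided into 4 equal shares of 1/16 among Fahad, Farouk, Umar, Tariq.
Fahad is living and takes 1/16.
Farouk is living and takes 1/16.
Umar is living and takes 1/16.
Tariq is living and takes 1/16.
Yasmin predeceased; the 1/4 allotted to Yasmin's branch passes to Yasmin's issue by representation.
The 1/4 is divided into 3 equal shares of 1/12 among Widad, Dalia, Hamid.
Widad is living and takes 1/12.
Dalia is living and takes 1/12.
Hamid is living and takes 1/12.
Jamal is living and takes 1/4.
Maysoon predeceased; the 1/4 allotted to Maysoon's branch passes to Maysoon's issue by representation.
The 1/4 is divided into 4 equal shares of 1/16 among Bashir, Amira, Ibtisam, Karim.
Bashir is living and takes 1/16.
Amira is living and takes 1/16.
Ibtisam predeceased; the 1/16 allotted to Ibtisam's branch passes to Ibtisam's issue by representation.
The 1/16 is divided into 2 equal shares of 1/32 among Ghada, Zuhair.
Ghada is living and takes 1/32.
Zuhair is living and takes 1/32.
Karim is living and takes 1/16.

Amira 1/16; Bashir 1/16; Dalia 1/12; Fahad 1/16; Farouk 1/16; Ghada 1/32; Hamid 1/12; Jamal 1/4; Karim 1/16; Tariq 1/16; Umar 1/16; Widad 1/12; Zuhair 1/32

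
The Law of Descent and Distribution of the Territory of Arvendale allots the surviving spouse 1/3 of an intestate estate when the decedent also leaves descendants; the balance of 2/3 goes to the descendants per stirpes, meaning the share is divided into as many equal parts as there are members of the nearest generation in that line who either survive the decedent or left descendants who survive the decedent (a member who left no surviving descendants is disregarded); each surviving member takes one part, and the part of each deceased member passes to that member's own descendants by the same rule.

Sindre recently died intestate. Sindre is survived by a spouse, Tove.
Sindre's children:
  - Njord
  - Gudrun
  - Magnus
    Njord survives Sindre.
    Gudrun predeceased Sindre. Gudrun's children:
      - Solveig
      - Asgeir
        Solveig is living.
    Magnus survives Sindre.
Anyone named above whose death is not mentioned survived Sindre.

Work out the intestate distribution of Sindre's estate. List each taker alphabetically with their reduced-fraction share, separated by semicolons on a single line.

Tove, as surviving spouse, takes 1/3.
The remaining 2/3 passes to Sindre's descendants per stirpes.
The 2/3 is divided into 3 equal shares of 2/9 among Njord, Gudrun, Magnus.
Njord is living and takes 2/9.
Gudrun predeceased; the 2/9 allotted to Gudrun's branch passes to Gudrun's issue by representation.
The 2/9 is divided into 2 equal shares of 1/9 among Solveig, Asgeir.
Solveig is living and takes 1/9.
Asgeir is living and takes 1/9.
Magnus is living and takes 2/9.

Asgeir 1/9; Magnus 2/9; Njord 2/9; Solveig 1/9; Tove 1/3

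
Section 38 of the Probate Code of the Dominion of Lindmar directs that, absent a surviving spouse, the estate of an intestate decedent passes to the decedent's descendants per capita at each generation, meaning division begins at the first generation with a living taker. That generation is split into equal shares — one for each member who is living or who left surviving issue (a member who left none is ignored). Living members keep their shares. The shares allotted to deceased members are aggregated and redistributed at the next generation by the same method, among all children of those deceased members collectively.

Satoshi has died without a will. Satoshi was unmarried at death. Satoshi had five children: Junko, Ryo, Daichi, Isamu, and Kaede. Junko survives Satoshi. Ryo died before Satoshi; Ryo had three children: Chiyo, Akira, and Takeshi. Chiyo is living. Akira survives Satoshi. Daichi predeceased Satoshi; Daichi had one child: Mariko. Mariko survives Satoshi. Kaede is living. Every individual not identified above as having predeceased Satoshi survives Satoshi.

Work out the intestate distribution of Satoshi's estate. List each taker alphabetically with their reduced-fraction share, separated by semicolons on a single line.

Akira 1/10; Chiyo 1/10; Isamu 1/5; Junko 1/5; Kaede 1/5; Mariko 1/10; Takeshi 1/10

There is no surviving spouse, so the entire estate passes to Satoshi's descendants per capita at each generation.
At generation 1 (Junko, Ryo, Daichi, Isamu, Kaede) there are 5 shares of (1)/5 = 1/5 each.
Living: Junko, Isamu, and Kaede — each takes 1/5.
Deceased: Ryo and Daichi. Their combined 2/5 is pooled and carried to generation 2.
At generation 2 (Chiyo, Akira, Takeshi, Mariko) there are 4 shares of (2/5)/4 = 1/10 each.
Living: Chiyo, Akira, Takeshi, and Mariko — each takes 1/10.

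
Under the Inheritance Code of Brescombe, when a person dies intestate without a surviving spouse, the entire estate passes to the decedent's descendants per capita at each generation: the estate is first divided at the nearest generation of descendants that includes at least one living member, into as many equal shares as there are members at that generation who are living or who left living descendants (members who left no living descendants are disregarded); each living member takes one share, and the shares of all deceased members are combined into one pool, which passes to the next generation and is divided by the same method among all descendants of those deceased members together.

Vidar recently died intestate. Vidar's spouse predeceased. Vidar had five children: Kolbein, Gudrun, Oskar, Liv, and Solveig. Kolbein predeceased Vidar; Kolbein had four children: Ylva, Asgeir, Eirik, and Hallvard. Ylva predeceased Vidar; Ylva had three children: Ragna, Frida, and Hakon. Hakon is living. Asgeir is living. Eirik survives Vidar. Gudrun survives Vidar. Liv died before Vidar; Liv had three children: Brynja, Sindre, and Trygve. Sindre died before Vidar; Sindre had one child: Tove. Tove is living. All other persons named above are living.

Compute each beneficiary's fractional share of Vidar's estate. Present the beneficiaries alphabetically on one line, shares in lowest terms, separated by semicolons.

Asgeir 2/35; Brynja 2/35; Eirik 2/35; Frida 1/35; Gudrun 1/5; Hakon 1/35; Hallvard 2/35; Oskar 1/5; Ragna 1/35; Solveig 1/5; Tove 1/35; Trygve 2/35

There is no surviving spouse, so the entire estate passes to Vidar's descendants per capita at each generation.
At generation 1 (Kolbein, Gudrun, Oskar, Liv, Solveig) there are 5 shares of (1)/5 = 1/5 each.
Living: Gudrun, Oskar, and Solveig — each takes 1/5.
Deceased: Kolbein and Liv. Their combined 2/5 is pooled and carried to generation 2.
At generation 2 (Ylva, Asgeir, Eirik, Hallvard, Brynja, Sindre, Trygve) there are 7 shares of (2/5)/7 = 2/35 each.
Living: Asgeir, Eirik, Hallvard, Brynja, and Trygve — each takes 2/35.
Deceased: Ylva and Sindre. Their combined 4/35 is pooled and carried to generation 3.
At generation 3 (Ragna, Frida, Hakon, Tove) there are 4 shares of (4/35)/4 = 1/35 each.
Living: Ragna, Frida, Hakon, and Tove — each takes 1/35.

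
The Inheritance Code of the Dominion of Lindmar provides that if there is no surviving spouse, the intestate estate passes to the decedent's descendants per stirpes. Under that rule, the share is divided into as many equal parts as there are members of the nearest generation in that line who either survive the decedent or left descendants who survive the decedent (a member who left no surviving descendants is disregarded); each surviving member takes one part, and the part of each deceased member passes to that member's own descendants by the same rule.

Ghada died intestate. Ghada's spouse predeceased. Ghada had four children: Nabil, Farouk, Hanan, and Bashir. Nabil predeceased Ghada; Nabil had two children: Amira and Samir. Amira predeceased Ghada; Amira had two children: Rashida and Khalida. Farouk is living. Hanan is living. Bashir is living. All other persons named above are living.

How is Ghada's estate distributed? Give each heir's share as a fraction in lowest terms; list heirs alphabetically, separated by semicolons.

Bashir 1/4; Farouk 1/4; Hanan 1/4; Khalida 1/16; Rashida 1/16; Samir 1/8

There is no surviving spouse, so the entire estate passes to Ghada's descendants per stirpes.
The estate is divided into 4 equal shares of 1/4 among Nabil, Farouk, Hanan, Bashir.
Nabil predeceased; the 1/4 allotted to Nabil's branch passes to Nabil's issue by representation.
The 1/4 is divided into 2 equal shares of 1/8 among Amira, Samir.
Amira predeceased; the 1/8 allotted to Amira's branch passes to Amira's issue by representation.
The 1/8 is divided into 2 equal shares of 1/16 among Rashida, Khalida.
Rashida is living and takes 1/16.
Khalida is living and takes 1/16.
Samir is living and takes 1/8.
Farouk is living and takes 1/4.
Hanan is living and takes 1/4.
Bashir is living and takes 1/4.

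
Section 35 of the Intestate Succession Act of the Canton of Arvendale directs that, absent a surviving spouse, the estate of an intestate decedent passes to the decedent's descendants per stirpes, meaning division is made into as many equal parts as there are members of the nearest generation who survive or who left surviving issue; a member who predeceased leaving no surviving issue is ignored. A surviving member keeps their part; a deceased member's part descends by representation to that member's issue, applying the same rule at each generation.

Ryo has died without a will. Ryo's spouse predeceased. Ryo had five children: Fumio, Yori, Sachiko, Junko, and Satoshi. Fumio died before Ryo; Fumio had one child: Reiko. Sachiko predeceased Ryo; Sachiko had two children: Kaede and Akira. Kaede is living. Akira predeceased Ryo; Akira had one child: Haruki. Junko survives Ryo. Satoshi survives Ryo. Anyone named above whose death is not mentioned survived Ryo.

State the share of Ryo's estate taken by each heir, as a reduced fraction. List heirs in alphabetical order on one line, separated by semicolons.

There is no surviving spouse, so the entire estate passes to Ryo's descendants per stirpes.
The estate is divided into 5 equal shares of 1/5 among Fumio, Yori, Sachiko, Junko, Satoshi.
Fumio predeceased; the 1/5 allotted to Fumio's branch passes to Fumio's issue by representation.
Reiko is the sole taker at this level and receives the full 1/5.
Yori is living and takes 1/5.
Sachiko predeceased; the 1/5 allotted to Sachiko's branch passes to Sachiko's issue by representation.
The 1/5 is divided into 2 equal shares of 1/10 among Kaede, Akira.
Kaede is living and takes 1/10.
Akira predeceased; the 1/10 allotted to Akira's branch passes to Akira's issue by representation.
Haruki is the sole taker at this level and receives the full 1/10.
Junko is living and takes 1/5.
Satoshi is living and takes 1/5.

Haruki 1/10; Junko 1/5; Kaede 1/10; Reiko 1/5; Satoshi 1/5; Yori 1/5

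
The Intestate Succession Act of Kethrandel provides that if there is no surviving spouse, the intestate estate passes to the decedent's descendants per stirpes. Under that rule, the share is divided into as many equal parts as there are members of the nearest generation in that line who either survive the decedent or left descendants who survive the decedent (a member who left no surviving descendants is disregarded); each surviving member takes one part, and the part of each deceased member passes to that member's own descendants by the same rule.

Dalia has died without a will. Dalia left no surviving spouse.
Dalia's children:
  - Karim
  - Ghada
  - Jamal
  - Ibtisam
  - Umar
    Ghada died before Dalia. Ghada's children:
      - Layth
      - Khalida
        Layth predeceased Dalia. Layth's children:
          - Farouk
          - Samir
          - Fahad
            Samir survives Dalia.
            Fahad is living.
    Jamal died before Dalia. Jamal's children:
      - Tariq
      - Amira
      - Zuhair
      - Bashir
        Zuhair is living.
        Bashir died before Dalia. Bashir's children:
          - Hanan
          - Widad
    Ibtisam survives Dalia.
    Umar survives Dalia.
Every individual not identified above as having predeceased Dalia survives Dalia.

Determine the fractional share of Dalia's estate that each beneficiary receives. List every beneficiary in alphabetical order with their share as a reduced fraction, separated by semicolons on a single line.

There is no surviving spouse, so the entire estate passes to Dalia's descendants per stirpes.
The estate is divided into 5 equal shares of 1/5 among Karim, Ghada, Jamal, Ibtisam, Umar.
Karim is living and takes 1/5.
Ghada predeceased; the 1/5 allotted to Ghada's branch passes to Ghada's issue by representation.
The 1/5 is divided into 2 equal shares of 1/10 among Layth, Khalida.
Layth predeceased; the 1/10 allotted to Layth's branch passes to Layth's issue by representation.
The 1/10 is divided into 3 equal shares of 1/30 among Farouk, Samir, Fahad.
Farouk is living and takes 1/30.
Samir is living and takes 1/30.
Fahad is living and takes 1/30.
Khalida is living and takes 1/10.
Jamal predeceased; the 1/5 allotted to Jamal's branch passes to Jamal's issue by representation.
The 1/5 is divided into 4 equal shares of 1/20 among Tariq, Amira, Zuhair, Bashir.
Tariq is living and takes 1/20.
Amira is living and takes 1/20.
Zuhair is living and takes 1/20.
Bashir predeceased; the 1/20 allotted to Bashir's branch passes to Bashir's issue by representation.
The 1/20 is divided into 2 equal shares of 1/40 among Hanan, Widad.
Hanan is living and takes 1/40.
Widad is living and takes 1/40.
Ibtisam is living and takes 1/5.
Umar is living and takes 1/5.

Amira 1/20; Fahad 1/30; Farouk 1/30; Hanan 1/40; Ibtisam 1/5; Karim 1/5; Khalida 1/10; Samir 1/30; Tariq 1/20; Umar 1/5; Widad 1/40; Zuhair 1/20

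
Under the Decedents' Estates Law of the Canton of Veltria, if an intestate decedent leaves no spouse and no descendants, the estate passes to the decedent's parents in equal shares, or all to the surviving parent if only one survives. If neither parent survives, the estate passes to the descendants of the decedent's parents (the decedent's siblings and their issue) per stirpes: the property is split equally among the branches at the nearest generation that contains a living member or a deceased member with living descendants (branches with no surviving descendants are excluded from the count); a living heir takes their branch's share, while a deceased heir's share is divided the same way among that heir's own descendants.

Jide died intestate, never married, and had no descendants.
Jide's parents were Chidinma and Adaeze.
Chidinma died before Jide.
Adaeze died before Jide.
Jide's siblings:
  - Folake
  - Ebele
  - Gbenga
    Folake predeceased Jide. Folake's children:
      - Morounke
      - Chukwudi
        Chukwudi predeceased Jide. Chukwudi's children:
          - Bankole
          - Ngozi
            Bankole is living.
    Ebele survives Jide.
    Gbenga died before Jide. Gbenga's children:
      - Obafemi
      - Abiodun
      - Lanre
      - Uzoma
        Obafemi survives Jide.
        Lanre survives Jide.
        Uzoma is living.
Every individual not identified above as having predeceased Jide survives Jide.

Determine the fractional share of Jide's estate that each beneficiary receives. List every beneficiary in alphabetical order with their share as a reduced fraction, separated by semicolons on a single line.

Abiodun 1/12; Bankole 1/12; Ebele 1/3; Lanre 1/12; Morounke 1/6; Ngozi 1/12; Obafemi 1/12; Uzoma 1/12

Neither parent survives and there are no descendants, so the estate passes to Jide's siblings and their issue per stirpes.
The estate is divided into 3 equal shares of 1/3 among Folake, Ebele, Gbenga.
Folake predeceased; the 1/3 allotted to Folake's branch passes to Folake's issue by representation.
The 1/3 is divided into 2 equal shares of 1/6 among Morounke, Chukwudi.
Morounke is living and takes 1/6.
Chukwudi predeceased; the 1/6 allotted to Chukwudi's branch passes to Chukwudi's issue by representation.
The 1/6 is divided into 2 equal shares of 1/12 among Bankole, Ngozi.
Bankole is living and takes 1/12.
Ngozi is living and takes 1/12.
Ebele is living and takes 1/3.
Gbenga predeceased; the 1/3 allotted to Gbenga's branch passes to Gbenga's issue by representation.
The 1/3 is divided into 4 equal shares of 1/12 among Obafemi, Abiodun, Lanre, Uzoma.
Obafemi is living and takes 1/12.
Abiodun is living and takes 1/12.
Lanre is living and takes 1/12.
Uzoma is living and takes 1/12.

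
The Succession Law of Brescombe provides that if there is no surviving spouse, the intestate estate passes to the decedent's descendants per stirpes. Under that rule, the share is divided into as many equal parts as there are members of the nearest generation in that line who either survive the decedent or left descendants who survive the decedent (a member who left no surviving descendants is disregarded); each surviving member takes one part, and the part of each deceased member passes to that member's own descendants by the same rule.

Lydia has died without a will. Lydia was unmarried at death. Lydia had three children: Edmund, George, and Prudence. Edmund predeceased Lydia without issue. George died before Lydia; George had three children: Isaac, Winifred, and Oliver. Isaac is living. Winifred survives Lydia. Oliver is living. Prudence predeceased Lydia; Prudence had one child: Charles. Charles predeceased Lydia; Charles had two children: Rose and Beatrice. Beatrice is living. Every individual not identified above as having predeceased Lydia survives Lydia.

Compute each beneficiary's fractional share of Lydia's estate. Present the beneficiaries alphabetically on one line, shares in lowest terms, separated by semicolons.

Beatrice 1/4; Isaac 1/6; Oliver 1/6; Rose 1/4; Winifred 1/6

There is no surviving spouse, so the entire estate passes to Lydia's descendants per stirpes.
Edmund left no surviving issue, so that branch lapses and is disregarded.
The estate is divided into 2 equal shares of 1/2 among George, Prudence.
George predeceased; the 1/2 allotted to George's branch passes to George's issue by representation.
The 1/2 is divided into 3 equal shares of 1/6 among Isaac, Winifred, Oliver.
Isaac is living and takes 1/6.
Winifred is living and takes 1/6.
Oliver is living and takes 1/6.
Prudence predeceased; the 1/2 allotted to Prudence's branch passes to Prudence's issue by representation.
Charles's line is the sole branch at this level, so the full 1/2 passes to Charles's issue by representation.
The 1/2 is divided into 2 equal shares of 1/4 among Rose, Beatrice.
Rose is living and takes 1/4.
Beatrice is living and takes 1/4.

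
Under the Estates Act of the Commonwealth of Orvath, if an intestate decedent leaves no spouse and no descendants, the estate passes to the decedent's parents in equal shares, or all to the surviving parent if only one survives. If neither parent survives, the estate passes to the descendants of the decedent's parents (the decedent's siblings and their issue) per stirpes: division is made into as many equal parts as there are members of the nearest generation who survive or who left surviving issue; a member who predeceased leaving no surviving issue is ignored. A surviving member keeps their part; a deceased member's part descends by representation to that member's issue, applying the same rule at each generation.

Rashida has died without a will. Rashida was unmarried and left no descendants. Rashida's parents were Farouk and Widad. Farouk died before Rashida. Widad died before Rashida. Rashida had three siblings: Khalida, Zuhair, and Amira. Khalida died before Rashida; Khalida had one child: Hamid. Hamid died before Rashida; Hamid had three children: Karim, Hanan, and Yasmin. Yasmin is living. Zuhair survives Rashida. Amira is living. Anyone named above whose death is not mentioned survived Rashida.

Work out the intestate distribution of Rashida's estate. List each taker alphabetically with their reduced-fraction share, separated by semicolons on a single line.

Amira 1/3; Hanan 1/9; Karim 1/9; Yasmin 1/9; Zuhair 1/3

Neither parent survives and there are no descendants, so the estate passes to Rashida's siblings and their issue per stirpes.
The estate is divided into 3 equal shares of 1/3 among Khalida, Zuhair, Amira.
Khalida predeceased; the 1/3 allotted to Khalida's branch passes to Khalida's issue by representation.
Hamid's line is the sole branch at this level, so the full 1/3 passes to Hamid's issue by representation.
The 1/3 is divided into 3 equal shares of 1/9 among Karim, Hanan, Yasmin.
Karim is living and takes 1/9.
Hanan is living and takes 1/9.
Yasmin is living and takes 1/9.
Zuhair is living and takes 1/3.
Amira is living and takes 1/3.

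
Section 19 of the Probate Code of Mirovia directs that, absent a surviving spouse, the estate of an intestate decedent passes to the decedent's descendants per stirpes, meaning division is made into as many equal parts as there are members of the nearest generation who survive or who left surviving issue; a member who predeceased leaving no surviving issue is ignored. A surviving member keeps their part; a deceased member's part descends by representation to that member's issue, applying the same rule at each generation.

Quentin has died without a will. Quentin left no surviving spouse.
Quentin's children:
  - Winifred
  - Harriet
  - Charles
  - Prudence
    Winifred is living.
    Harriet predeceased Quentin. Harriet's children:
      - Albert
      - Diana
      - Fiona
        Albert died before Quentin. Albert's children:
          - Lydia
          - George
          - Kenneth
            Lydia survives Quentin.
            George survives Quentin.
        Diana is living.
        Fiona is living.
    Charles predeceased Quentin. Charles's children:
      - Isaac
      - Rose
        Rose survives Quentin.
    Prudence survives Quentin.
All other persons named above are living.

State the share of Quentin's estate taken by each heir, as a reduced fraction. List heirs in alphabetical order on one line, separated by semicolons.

Diana 1/12; Fiona 1/12; George 1/36; Isaac 1/8; Kenneth 1/36; Lydia 1/36; Prudence 1/4; Rose 1/8; Winifred 1/4

There is no surviving spouse, so the entire estate passes to Quentin's descendants per stirpes.
The estate is divided into 4 equal shares of 1/4 among Winifred, Harriet, Charles, Prudence.
Winifred is living and takes 1/4.
Harriet predeceased; the 1/4 allotted to Harriet's branch passes to Harriet's issue by representation.
The 1/4 is divided into 3 equal shares of 1/12 among Albert, Diana, Fiona.
Albert predeceased; the 1/12 allotted to Albert's branch passes to Albert's issue by representation.
The 1/12 is divided into 3 equal shares of 1/36 among Lydia, George, Kenneth.
Lydia is living and takes 1/36.
George is living and takes 1/36.
Kenneth is living and takes 1/36.
Diana is living and takes 1/12.
Fiona is living and takes 1/12.
Charles predeceased; the 1/4 allotted to Charles's branch passes to Charles's issue by representation.
The 1/4 is divided into 2 equal shares of 1/8 among Isaac, Rose.
Isaac is living and takes 1/8.
Rose is living and takes 1/8.
Prudence is living and takes 1/4.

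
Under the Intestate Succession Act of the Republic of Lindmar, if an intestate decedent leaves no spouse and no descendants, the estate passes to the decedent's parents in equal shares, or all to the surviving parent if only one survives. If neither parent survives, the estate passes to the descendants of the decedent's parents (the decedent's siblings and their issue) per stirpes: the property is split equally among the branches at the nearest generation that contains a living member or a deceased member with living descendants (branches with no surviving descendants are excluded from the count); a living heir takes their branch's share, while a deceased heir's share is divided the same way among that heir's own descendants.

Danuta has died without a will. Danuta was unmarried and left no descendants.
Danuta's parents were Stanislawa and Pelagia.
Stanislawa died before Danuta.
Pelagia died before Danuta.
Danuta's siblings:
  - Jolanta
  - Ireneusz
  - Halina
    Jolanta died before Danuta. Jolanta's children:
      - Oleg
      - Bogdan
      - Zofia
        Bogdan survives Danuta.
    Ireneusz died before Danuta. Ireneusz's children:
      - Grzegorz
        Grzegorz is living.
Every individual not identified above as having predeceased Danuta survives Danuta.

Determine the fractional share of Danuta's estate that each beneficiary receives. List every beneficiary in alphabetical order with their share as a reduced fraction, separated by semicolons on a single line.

Neither parent survives and there are no descendants, so the estate passes to Danuta's siblings and their issue per stirpes.
The estate is divided into 3 equal shares of 1/3 among Jolanta, Ireneusz, Halina.
Jolanta predeceased; the 1/3 allotted to Jolanta's branch passes to Jolanta's issue by representation.
The 1/3 is divided into 3 equal shares of 1/9 among Oleg, Bogdan, Zofia.
Oleg is living and takes 1/9.
Bogdan is living and takes 1/9.
Zofia is living and takes 1/9.
Ireneusz predeceased; the 1/3 allotted to Ireneusz's branch passes to Ireneusz's issue by representation.
Grzegorz is the sole taker at this level and receives the full 1/3.
Halina is living and takes 1/3.

Bogdan 1/9; Grzegorz 1/3; Halina 1/3; Oleg 1/9; Zofia 1/9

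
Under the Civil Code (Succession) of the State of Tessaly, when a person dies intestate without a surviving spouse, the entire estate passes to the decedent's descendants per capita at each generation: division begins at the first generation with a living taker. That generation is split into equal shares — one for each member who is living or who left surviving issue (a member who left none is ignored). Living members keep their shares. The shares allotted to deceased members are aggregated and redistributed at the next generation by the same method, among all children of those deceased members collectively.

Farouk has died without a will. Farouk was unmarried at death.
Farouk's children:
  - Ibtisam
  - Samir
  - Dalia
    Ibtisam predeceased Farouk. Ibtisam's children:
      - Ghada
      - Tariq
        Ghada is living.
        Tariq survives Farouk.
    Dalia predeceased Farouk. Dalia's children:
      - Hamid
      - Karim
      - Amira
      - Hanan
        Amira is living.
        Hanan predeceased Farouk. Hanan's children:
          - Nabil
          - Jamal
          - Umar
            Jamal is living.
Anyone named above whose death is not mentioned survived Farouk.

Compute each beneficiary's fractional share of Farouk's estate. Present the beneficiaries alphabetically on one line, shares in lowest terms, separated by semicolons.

Amira 1/9; Ghada 1/9; Hamid 1/9; Jamal 1/27; Karim 1/9; Nabil 1/27; Samir 1/3; Tariq 1/9; Umar 1/27

There is no surviving spouse, so the entire estate passes to Farouk's descendants per capita at each generation.
At generation 1 (Ibtisam, Samir, Dalia) there are 3 shares of (1)/3 = 1/3 each.
Living: Samir — each takes 1/3.
Deceased: Ibtisam and Dalia. Their combined 2/3 is pooled and carried to generation 2.
At generation 2 (Ghada, Tariq, Hamid, Karim, Amira, Hanan) there are 6 shares of (2/3)/6 = 1/9 each.
Living: Ghada, Tariq, Hamid, Karim, and Amira — each takes 1/9.
Deceased: Hanan. That 1/9 share is carried to generation 3.
At generation 3 (Nabil, Jamal, Umar) there are 3 shares of (1/9)/3 = 1/27 each.
Living: Nabil, Jamal, and Umar — each takes 1/27.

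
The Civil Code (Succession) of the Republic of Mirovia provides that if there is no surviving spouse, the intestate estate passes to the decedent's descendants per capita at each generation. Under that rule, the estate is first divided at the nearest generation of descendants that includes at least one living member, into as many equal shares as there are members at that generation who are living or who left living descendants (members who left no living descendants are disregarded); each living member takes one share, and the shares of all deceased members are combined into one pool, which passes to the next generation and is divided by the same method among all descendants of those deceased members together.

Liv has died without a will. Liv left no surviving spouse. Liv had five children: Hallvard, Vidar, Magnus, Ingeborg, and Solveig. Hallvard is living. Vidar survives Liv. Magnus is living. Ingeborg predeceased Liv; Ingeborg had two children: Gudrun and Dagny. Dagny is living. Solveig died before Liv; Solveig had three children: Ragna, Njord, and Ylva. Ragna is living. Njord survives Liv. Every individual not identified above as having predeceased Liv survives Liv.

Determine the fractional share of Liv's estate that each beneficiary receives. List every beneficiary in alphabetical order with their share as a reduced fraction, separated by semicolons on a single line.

Dagny 2/25; Gudrun 2/25; Hallvard 1/5; Magnus 1/5; Njord 2/25; Ragna 2/25; Vidar 1/5; Ylva 2/25

There is no surviving spouse, so the entire estate passes to Liv's descendants per capita at each generation.
At generation 1 (Hallvard, Vidar, Magnus, Ingeborg, Solveig) there are 5 shares of (1)/5 = 1/5 each.
Living: Hallvard, Vidar, and Magnus — each takes 1/5.
Deceased: Ingeborg and Solveig. Their combined 2/5 is pooled and carried to generation 2.
At generation 2 (Gudrun, Dagny, Ragna, Njord, Ylva) there are 5 shares of (2/5)/5 = 2/25 each.
Living: Gudrun, Dagny, Ragna, Njord, and Ylva — each takes 2/25.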